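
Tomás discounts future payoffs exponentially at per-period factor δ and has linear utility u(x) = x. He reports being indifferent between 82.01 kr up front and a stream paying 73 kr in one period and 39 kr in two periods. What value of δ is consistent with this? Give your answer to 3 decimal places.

δ ≈ 0.790

The stream is worth 73δ + 39δ² today, so 73δ + 39δ² = 82.01.
Rearranged: 39δ² + 73δ − 82.01 = 0.
The positive root is δ = [−73 + √(73² + 4·39·82.01)] / (2·39) = (−73 + 134.620)/78 ≈ 0.790.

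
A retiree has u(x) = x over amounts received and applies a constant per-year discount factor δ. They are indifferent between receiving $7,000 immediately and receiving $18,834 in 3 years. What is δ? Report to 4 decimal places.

δ ≈ 0.7190

Indifference means u(7000) = δ^3 · u(18834), so δ^3 = u(7000)/u(18834).
With u(x) = x: δ^3 = 7000/18834 = 0.37167.
So δ = 0.37167^(1/3) ≈ 0.7190.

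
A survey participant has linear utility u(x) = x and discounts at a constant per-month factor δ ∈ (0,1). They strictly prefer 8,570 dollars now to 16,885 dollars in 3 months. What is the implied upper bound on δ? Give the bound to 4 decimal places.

The preference means 8570 > δ^3·16885.
So δ^3 < 8570/16885 = 0.50755; taking the cube root of both positive sides preserves the inequality.
δ < 0.50755^(1/3) = 0.7977.

δ < 0.7977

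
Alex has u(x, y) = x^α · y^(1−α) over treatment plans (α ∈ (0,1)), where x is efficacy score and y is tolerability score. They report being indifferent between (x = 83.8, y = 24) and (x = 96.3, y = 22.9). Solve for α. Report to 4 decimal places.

α ≈ 0.2523

Indifference: 83.8^α · 24^(1−α) = 96.3^α · 22.9^(1−α).
Rearrange to (83.8/96.3)^α = (22.9/24)^(1−α) and take logs: α·-0.1390353 = (1−α)·-0.0469169.
So α/(1−α) = (-0.0469169)/(-0.1390353) = 0.3374460, and α = 0.3374460/1.3374460 ≈ 0.2523.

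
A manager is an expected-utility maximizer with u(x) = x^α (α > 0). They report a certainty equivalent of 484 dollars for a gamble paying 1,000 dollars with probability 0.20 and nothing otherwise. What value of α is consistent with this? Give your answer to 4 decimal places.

Since u(0) = 0, the lottery's EU is 0.20·1000^α.
Indifference: 484^α = 0.20·1000^α, so (484/1000)^α = 0.20.
Taking logs: α·ln(484/1000) = ln(0.20), so α = -1.6094379 / -0.7256704 ≈ 2.2179.

α ≈ 2.2179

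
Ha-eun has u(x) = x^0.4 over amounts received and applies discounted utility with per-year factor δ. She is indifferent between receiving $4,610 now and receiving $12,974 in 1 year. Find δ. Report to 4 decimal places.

Equating discounted utilities: u(4610) = δ·u(12974) ⇒ δ = u(4610)/u(12974).
With u(x) = x^0.4: δ = 4610^0.4/12974^0.4 = (4610/12974)^0.4 = 0.66108.

δ ≈ 0.6611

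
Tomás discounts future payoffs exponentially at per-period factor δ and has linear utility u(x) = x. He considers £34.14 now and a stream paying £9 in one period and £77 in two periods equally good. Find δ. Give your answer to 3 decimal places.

Equating present values: 34.14 = 9δ + 77δ².
That is, 77δ² + 9δ − 34.14 = 0, a quadratic in δ.
The positive root is δ = [−9 + √(9² + 4·77·34.14)] / (2·77) = (−9 + 102.937)/154 ≈ 0.610.

δ ≈ 0.610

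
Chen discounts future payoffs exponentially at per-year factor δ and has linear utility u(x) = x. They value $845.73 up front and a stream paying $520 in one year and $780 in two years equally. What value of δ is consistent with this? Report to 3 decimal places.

δ ≈ 0.760

The stream is worth 520δ + 780δ² today, so 520δ + 780δ² = 845.73.
That is, 780δ² + 520δ − 845.73 = 0, a quadratic in δ.
δ = (−520 + √(520² + 4·780·845.73)) / (2·780) = (−520 + √2909077.60) / 1560 ≈ 0.760.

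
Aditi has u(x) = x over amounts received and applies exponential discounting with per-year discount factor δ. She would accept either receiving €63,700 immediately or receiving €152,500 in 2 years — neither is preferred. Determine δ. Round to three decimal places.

Equating discounted utilities: u(63700) = δ^2·u(152500) ⇒ δ^2 = u(63700)/u(152500).
With u(x) = x: δ^2 = 63700/152500 = 0.41770.
Hence δ = (0.41770)^(1/2) = 0.64630.

δ ≈ 0.646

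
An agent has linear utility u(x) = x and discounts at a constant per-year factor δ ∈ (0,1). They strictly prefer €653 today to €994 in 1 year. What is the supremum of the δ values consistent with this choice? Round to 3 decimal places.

The preference means 653 > δ·994.
Dividing through by 994 gives δ < 0.65694.

δ < 0.657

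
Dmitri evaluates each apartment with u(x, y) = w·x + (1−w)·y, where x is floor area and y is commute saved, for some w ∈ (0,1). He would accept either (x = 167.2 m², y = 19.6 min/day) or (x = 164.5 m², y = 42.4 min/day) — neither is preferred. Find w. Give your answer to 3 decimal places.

w = 0.894

u(167.2,19.6) = u(164.5,42.4) means w·167.2 + (1−w)·19.6 = w·164.5 + (1−w)·42.4.
Rearranging, 2.7·w − 22.8·(1−w) = 0.
The marginal rate of substitution is 22.8/2.7, so w = 22.8/(2.7+22.8) = 0.894.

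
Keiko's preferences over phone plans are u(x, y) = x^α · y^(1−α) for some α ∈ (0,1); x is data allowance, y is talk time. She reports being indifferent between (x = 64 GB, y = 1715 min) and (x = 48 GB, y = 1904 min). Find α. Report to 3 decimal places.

α ≈ 0.267

Indifference: 64^α · 1715^(1−α) = 48^α · 1904^(1−α).
Rearrange to (64/48)^α = (1904/1715)^(1−α) and take logs: α·0.287682 = (1−α)·0.104544.
Thus α·(0.392226) = 0.104544, so α = 0.104544/0.392226 ≈ 0.267.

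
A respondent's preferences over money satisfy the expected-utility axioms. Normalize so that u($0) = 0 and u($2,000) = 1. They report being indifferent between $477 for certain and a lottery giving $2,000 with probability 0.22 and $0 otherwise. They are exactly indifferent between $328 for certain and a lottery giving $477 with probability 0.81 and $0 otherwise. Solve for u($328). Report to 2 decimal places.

0.18

The first gamble pins u($477): it must equal 0.22·1 + 0.78·0 = 0.22.
Chaining: u($328) = 0.81·0.22 + 0.19·0.00 = 0.1782.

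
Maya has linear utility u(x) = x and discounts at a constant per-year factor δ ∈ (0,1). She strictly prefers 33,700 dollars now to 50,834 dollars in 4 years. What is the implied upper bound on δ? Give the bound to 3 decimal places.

The preference means 33700 > δ^4·50834.
Dividing by 50834: δ^4 < 0.66294. Both sides are positive, so the 4th root keeps the direction.
δ < 0.66294^(1/4) = 0.902.

δ < 0.902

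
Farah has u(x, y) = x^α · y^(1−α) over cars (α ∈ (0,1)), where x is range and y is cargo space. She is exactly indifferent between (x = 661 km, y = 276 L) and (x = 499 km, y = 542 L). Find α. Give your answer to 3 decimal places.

Indifference: 661^α · 276^(1−α) = 499^α · 542^(1−α).
(661/499)^α = (542/276)^(1−α); take logs: α·ln(661/499) = (1−α)·ln(542/276), i.e. α·0.281148 = (1−α)·0.674865.
With A = 0.281148 and B = 0.674865: α·A = (1−α)·B, so α = B/(A+B) = 0.674865/0.956013 ≈ 0.706.

α ≈ 0.706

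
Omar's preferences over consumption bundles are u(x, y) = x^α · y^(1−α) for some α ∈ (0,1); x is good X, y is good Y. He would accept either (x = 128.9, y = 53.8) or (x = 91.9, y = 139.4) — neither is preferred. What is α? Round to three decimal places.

Set the two utilities equal: 128.9^α·53.8^(1−α) = 91.9^α·139.4^(1−α).
(128.9/91.9)^α = (139.4/53.8)^(1−α); take logs: α·ln(128.9/91.9) = (1−α)·ln(139.4/53.8), i.e. α·0.338336 = (1−α)·0.952074.
Thus α·(1.290410) = 0.952074, so α = 0.952074/1.290410 ≈ 0.738.

α ≈ 0.738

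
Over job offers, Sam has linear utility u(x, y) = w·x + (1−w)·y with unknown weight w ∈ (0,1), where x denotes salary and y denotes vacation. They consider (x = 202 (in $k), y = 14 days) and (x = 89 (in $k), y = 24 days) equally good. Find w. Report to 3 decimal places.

w = 0.081

Indifference: w·202 + (1−w)·14 = w·89 + (1−w)·24.
Collecting terms: w·113 = (1−w)·10.
Hence w = 10/(113+10) = 10/123 = 0.081.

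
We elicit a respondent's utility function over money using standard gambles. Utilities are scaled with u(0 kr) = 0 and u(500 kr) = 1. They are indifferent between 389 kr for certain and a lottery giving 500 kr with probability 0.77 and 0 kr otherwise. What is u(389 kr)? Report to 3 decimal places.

0.770

u(389 kr) equals the lottery's expected utility: 0.77·1 + 0.23·0 = 0.77.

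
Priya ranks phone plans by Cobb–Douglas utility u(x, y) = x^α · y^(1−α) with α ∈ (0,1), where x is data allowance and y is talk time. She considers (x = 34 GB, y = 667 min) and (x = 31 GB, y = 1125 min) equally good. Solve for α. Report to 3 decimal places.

The Cobb–Douglas utilities coincide, so 34^α·667^(1−α) = 31^α·1125^(1−α).
Taking logs: α·ln 34 + (1−α)·ln 667 = α·ln 31 + (1−α)·ln 1125, i.e. α·0.092373 = (1−α)·0.522748.
With A = 0.092373 and B = 0.522748: α·A = (1−α)·B, so α = B/(A+B) = 0.522748/0.615121 ≈ 0.850.

α ≈ 0.850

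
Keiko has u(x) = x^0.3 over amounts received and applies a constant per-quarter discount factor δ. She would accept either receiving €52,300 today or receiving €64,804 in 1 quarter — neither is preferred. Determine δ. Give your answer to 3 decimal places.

Indifference means u(52300) = δ · u(64804), so δ = u(52300)/u(64804).
With u(x) = x^0.3: δ = 52300^0.3/64804^0.3 = (52300/64804)^0.3 = 0.93771.

δ ≈ 0.938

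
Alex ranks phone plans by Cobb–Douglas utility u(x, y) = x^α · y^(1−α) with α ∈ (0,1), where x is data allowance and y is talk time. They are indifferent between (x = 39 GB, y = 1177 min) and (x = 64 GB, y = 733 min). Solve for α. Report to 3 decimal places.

The Cobb–Douglas utilities coincide, so 39^α·1177^(1−α) = 64^α·733^(1−α).
Taking logs: α·ln 39 + (1−α)·ln 1177 = α·ln 64 + (1−α)·ln 733, i.e. α·-0.495321 = (1−α)·-0.473578.
With A = -0.495321 and B = -0.473578: α·A = (1−α)·B, so α = B/(A+B) = -0.473578/-0.968899 ≈ 0.489.

α ≈ 0.489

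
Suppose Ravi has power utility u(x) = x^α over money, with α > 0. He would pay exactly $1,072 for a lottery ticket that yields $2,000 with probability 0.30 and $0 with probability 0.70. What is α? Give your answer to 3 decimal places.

The lottery's expected utility is 0.30·u(2000) + 0.70·u(0) = 0.30·2000^α (since u(0) = 0 for α > 0).
Indifference: 1072^α = 0.30·2000^α, so (1072/2000)^α = 0.30.
Taking logs: α·ln(1072/2000) = ln(0.30), so α = -1.203973 / -0.623621 ≈ 1.931.

α ≈ 1.931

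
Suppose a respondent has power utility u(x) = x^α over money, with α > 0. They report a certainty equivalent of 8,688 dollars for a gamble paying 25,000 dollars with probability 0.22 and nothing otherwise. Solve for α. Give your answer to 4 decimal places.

α ≈ 1.4326

Since u(0) = 0, the lottery's EU is 0.22·25000^α.
Equating: 8688^α = 0.22·25000^α, i.e. 0.3475^α = 0.22.
α = ln(0.22) / ln(8688/25000) = -1.5141277/-1.0569331 ≈ 1.4326.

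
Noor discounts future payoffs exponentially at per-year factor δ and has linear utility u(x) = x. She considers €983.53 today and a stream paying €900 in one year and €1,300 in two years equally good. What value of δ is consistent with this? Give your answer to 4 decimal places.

Present value of the stream is 900·δ + 1300·δ². Indifference gives 900δ + 1300δ² = 983.53.
Rearranged: 1300δ² + 900δ − 983.53 = 0.
By the quadratic formula (taking the positive root), δ = (−900 + √5924356.00) / 2600 ≈ 0.5900.

δ ≈ 0.5900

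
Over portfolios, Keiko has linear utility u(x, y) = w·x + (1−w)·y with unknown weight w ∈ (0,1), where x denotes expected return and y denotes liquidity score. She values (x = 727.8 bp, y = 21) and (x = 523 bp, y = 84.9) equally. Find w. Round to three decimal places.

Indifference: w·727.8 + (1−w)·21 = w·523 + (1−w)·84.9.
Collecting terms: w·204.8 = (1−w)·63.9.
Hence w = 63.9/(204.8+63.9) = 63.9/268.7 = 0.238.

w = 0.238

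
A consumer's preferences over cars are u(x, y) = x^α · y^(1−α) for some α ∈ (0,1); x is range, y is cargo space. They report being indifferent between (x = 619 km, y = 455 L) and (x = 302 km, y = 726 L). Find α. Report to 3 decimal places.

α ≈ 0.394

Indifference: 619^α · 455^(1−α) = 302^α · 726^(1−α).
Rearrange to (619/302)^α = (726/455)^(1−α) and take logs: α·0.717678 = (1−α)·0.467253.
With A = 0.717678 and B = 0.467253: α·A = (1−α)·B, so α = B/(A+B) = 0.467253/1.184931 ≈ 0.394.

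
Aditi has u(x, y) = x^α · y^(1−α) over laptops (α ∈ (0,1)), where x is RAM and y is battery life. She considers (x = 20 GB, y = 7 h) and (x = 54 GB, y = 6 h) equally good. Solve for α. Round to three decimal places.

Set the two utilities equal: 20^α·7^(1−α) = 54^α·6^(1−α).
Taking logs: α·ln 20 + (1−α)·ln 7 = α·ln 54 + (1−α)·ln 6, i.e. α·-0.993252 = (1−α)·-0.154151.
With A = -0.993252 and B = -0.154151: α·A = (1−α)·B, so α = B/(A+B) = -0.154151/-1.147403 ≈ 0.134.

α ≈ 0.134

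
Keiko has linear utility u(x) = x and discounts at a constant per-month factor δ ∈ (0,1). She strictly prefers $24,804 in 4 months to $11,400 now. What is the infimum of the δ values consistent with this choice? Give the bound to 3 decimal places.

Under u(x) = x this choice says 11400 < δ^4·24804.
So δ^4 > 11400/24804 = 0.45960; taking the 4th root of both positive sides preserves the inequality.
δ > (11400/24804)^(1/4) ≈ 0.823.

δ > 0.823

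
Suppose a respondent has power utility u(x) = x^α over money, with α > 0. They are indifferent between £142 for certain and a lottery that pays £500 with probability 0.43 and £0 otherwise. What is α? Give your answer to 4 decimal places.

Since u(0) = 0, the lottery's EU is 0.43·500^α.
Setting u(142) equal to that: 142^α = 0.43·500^α ⇒ (142/500)^α = 0.43.
α = ln(0.43) / ln(142/500) = -0.8439701/-1.2587810 ≈ 0.6705.

α ≈ 0.6705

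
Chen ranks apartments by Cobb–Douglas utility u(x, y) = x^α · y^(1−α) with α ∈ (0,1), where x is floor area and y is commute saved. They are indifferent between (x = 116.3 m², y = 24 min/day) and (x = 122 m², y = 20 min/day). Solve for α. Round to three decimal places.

Set the two utilities equal: 116.3^α·24^(1−α) = 122^α·20^(1−α).
(116.3/122)^α = (20/24)^(1−α); take logs: α·ln(116.3/122) = (1−α)·ln(20/24), i.e. α·-0.047848 = (1−α)·-0.182322.
So α/(1−α) = (-0.182322)/(-0.047848) = 3.810441, and α = 3.810441/4.810441 ≈ 0.792.

α ≈ 0.792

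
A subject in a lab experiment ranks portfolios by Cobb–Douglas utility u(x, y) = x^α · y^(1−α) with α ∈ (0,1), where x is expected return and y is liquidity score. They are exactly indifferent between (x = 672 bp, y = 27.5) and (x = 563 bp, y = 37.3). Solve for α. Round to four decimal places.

α ≈ 0.6327

The Cobb–Douglas utilities coincide, so 672^α·27.5^(1−α) = 563^α·37.3^(1−α).
(672/563)^α = (37.3/27.5)^(1−α); take logs: α·ln(672/563) = (1−α)·ln(37.3/27.5), i.e. α·0.1769787 = (1−α)·0.3048073.
With A = 0.1769787 and B = 0.3048073: α·A = (1−α)·B, so α = B/(A+B) = 0.3048073/0.4817860 ≈ 0.6327.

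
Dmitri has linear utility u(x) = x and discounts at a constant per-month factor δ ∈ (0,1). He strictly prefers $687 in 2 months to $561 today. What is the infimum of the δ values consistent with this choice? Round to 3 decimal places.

The preference means 561 < δ^2·687.
Hence δ^2 > 561/687 = 0.81659, and x ↦ x^(1/2) is increasing on (0,∞).
δ > 0.81659^(1/2) = 0.904.

δ > 0.904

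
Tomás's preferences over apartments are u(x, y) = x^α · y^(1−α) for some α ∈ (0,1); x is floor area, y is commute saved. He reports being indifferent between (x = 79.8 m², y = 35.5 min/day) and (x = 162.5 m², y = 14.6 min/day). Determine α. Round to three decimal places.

α ≈ 0.555

Set the two utilities equal: 79.8^α·35.5^(1−α) = 162.5^α·14.6^(1−α).
Rearrange to (79.8/162.5)^α = (14.6/35.5)^(1−α) and take logs: α·-0.711154 = (1−α)·-0.888511.
With A = -0.711154 and B = -0.888511: α·A = (1−α)·B, so α = B/(A+B) = -0.888511/-1.599665 ≈ 0.555.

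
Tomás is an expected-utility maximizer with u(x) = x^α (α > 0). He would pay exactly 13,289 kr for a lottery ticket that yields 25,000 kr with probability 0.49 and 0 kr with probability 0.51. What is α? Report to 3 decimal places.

EU(lottery) = 0.49·25000^α + 0.51·0 = 0.49·25000^α.
Equating: 13289^α = 0.49·25000^α, i.e. 0.5316^α = 0.49.
Take logs: α = ln 0.49 / ln(13289/25000) ≈ 1.12883.

α ≈ 1.129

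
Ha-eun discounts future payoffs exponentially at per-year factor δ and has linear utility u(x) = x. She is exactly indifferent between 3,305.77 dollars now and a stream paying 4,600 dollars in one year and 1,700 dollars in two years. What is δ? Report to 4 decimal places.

δ ≈ 0.5900

Present value of the stream is 4600·δ + 1700·δ². Indifference gives 4600δ + 1700δ² = 3305.77.
So 1700δ² + 4600δ − 3305.77 = 0.
δ = (−4600 + √(4600² + 4·1700·3305.77)) / (2·1700) = (−4600 + √43639236.00) / 3400 ≈ 0.5900.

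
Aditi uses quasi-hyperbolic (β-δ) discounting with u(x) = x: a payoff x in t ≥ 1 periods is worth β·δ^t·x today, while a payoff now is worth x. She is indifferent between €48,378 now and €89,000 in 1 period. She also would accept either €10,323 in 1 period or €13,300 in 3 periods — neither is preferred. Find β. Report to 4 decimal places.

β ≈ 0.6170

Both payoffs in the second observation are in the future, so β drops out: δ^1·10323 = δ^3·13300 ⇒ δ^2 = 10323/13300 = 0.77617, so δ = 0.88100.
Substituting δ into 48378 = β·δ·89000: β = 48378/(78409.223) ≈ 0.6170.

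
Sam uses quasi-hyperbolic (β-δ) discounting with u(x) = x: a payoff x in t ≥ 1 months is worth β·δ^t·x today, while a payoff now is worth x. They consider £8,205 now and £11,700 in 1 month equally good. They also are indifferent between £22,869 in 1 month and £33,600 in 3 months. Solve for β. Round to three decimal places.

Both payoffs in the second observation are in the future, so β drops out: δ^1·22869 = δ^3·33600 ⇒ δ^2 = 22869/33600 = 0.68063, so δ = 0.82500.
Now use the now-vs-future pair: 8205 = β·δ·11700 gives β = 8205/(0.82500·11700) ≈ 0.850.

β ≈ 0.850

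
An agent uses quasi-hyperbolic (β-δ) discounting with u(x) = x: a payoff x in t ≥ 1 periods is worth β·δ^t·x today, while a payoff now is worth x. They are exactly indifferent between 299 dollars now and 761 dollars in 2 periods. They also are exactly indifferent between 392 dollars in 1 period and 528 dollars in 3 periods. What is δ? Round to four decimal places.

From the later pair, β·δ^1·392 = β·δ^3·528; dividing through, δ^2 = 392/528 = 0.74242, so δ = 0.86164.

δ ≈ 0.8616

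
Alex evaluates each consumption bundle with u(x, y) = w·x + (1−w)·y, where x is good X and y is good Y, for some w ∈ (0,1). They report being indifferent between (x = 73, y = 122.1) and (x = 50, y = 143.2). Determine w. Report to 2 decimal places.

w = 0.48

u(73,122.1) = u(50,143.2) means w·73 + (1−w)·122.1 = w·50 + (1−w)·143.2.
w·(73−50) = (1−w)·(143.2−122.1), i.e. w·23 = (1−w)·21.1.
So w/(1−w) = 21.1/23 = 0.9174, giving w = 21.1/(23+21.1) = 0.48.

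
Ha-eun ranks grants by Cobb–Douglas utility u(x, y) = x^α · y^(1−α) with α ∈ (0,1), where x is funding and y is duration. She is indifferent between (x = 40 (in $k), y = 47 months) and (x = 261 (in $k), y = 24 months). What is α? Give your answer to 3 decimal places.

α ≈ 0.264

Set the two utilities equal: 40^α·47^(1−α) = 261^α·24^(1−α).
Rearrange to (40/261)^α = (24/47)^(1−α) and take logs: α·-1.875641 = (1−α)·-0.672094.
So α/(1−α) = (-0.672094)/(-1.875641) = 0.358328, and α = 0.358328/1.358328 ≈ 0.264.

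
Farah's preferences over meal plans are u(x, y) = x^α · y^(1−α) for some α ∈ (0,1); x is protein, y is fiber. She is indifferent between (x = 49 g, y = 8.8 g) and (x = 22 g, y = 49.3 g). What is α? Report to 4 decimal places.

α ≈ 0.6827

Indifference: 49^α · 8.8^(1−α) = 22^α · 49.3^(1−α).
Taking logs: α·ln 49 + (1−α)·ln 8.8 = α·ln 22 + (1−α)·ln 49.3, i.e. α·0.8007778 = (1−α)·1.7231724.
So α/(1−α) = (1.7231724)/(0.8007778) = 2.1518733, and α = 2.1518733/3.1518733 ≈ 0.6827.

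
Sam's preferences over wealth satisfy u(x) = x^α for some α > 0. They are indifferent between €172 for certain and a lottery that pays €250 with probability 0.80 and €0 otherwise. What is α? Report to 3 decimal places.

α ≈ 0.597

The lottery's expected utility is 0.80·u(250) + 0.20·u(0) = 0.80·250^α (since u(0) = 0 for α > 0).
Indifference: 172^α = 0.80·250^α, so (172/250)^α = 0.80.
α = ln(0.80) / ln(172/250) = -0.223144/-0.373966 ≈ 0.597.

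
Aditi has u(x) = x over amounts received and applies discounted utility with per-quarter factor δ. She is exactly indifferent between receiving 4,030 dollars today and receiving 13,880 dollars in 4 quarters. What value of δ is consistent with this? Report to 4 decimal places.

δ ≈ 0.7341

Equating discounted utilities: u(4030) = δ^4·u(13880) ⇒ δ^4 = u(4030)/u(13880).
With u(x) = x: δ^4 = 4030/13880 = 0.29035.
Taking the 4th root: δ = 0.29035^(1/4) ≈ 0.7341.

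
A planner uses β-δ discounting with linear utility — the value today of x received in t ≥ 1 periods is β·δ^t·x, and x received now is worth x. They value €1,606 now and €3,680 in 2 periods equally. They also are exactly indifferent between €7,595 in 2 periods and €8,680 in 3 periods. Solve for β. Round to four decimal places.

β ≈ 0.5700

Both payoffs in the second observation are in the future, so β drops out: δ^2·7595 = δ^3·8680 ⇒ δ = 7595/8680 = 0.87500.
Now use the now-vs-future pair: 1606 = β·δ^2·3680 gives β = 1606/(0.76562·3680) ≈ 0.5700.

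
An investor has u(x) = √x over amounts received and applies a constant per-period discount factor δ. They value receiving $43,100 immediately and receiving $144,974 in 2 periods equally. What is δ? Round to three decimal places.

Equating discounted utilities: u(43100) = δ^2·u(144974) ⇒ δ^2 = u(43100)/u(144974).
Since u(x) = √x, δ^2 = √(43100/144974) = 0.54525.
Hence δ = (0.54525)^(1/2) = 0.73841.

δ ≈ 0.738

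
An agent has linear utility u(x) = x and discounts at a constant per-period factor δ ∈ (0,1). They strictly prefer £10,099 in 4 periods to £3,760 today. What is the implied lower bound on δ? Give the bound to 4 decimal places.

δ > 0.7811

Comparing present values: 3760 < δ^4·10099.
Dividing by 10099: δ^4 > 0.37231. Both sides are positive, so the 4th root keeps the direction.
δ > 0.37231^(1/4) = 0.7811.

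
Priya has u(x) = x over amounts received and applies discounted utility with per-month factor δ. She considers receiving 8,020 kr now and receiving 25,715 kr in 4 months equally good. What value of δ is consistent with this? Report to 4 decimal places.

Equating discounted utilities: u(8020) = δ^4·u(25715) ⇒ δ^4 = u(8020)/u(25715).
With u(x) = x: δ^4 = 8020/25715 = 0.31188.
Taking the 4th root: δ = 0.31188^(1/4) ≈ 0.7473.

δ ≈ 0.7473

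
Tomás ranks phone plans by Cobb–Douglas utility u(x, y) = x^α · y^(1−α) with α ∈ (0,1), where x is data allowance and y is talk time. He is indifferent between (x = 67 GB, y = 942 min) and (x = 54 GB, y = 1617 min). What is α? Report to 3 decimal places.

α ≈ 0.715

Indifference: 67^α · 942^(1−α) = 54^α · 1617^(1−α).
Taking logs: α·ln 67 + (1−α)·ln 942 = α·ln 54 + (1−α)·ln 1617, i.e. α·0.215709 = (1−α)·0.540323.
Thus α·(0.756032) = 0.540323, so α = 0.540323/0.756032 ≈ 0.715.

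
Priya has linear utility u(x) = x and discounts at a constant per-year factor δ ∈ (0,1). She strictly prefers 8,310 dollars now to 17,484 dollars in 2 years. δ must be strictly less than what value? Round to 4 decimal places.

δ < 0.6894

The preference means 8310 > δ^2·17484.
So δ^2 < 8310/17484 = 0.47529; taking the square root of both positive sides preserves the inequality.
δ < 0.47529^(1/2) = 0.6894.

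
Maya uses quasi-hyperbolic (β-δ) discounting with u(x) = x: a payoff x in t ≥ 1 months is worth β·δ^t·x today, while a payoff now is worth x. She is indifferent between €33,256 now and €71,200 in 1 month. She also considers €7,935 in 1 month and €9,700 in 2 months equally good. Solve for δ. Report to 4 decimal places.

δ ≈ 0.8180

Both payoffs in the second observation are in the future, so β drops out: δ^1·7935 = δ^2·9700 ⇒ δ = 7935/9700 = 0.81804.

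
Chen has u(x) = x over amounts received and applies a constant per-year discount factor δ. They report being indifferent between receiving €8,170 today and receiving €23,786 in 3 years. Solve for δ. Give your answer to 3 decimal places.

Equating discounted utilities: u(8170) = δ^3·u(23786) ⇒ δ^3 = u(8170)/u(23786).
With u(x) = x: δ^3 = 8170/23786 = 0.34348.
So δ = 0.34348^(1/3) ≈ 0.700.

δ ≈ 0.700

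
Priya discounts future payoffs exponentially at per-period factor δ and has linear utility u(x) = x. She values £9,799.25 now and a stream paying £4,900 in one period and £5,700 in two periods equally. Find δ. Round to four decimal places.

δ ≈ 0.9500

Equating present values: 9799.25 = 4900δ + 5700δ².
Rearranged: 5700δ² + 4900δ − 9799.25 = 0.
The positive root is δ = [−4900 + √(4900² + 4·5700·9799.25)] / (2·5700) = (−4900 + 15730.000)/11400 ≈ 0.9500.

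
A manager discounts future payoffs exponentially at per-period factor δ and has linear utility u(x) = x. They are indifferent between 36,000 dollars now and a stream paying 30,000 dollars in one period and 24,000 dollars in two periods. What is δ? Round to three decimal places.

δ ≈ 0.750

Present value of the stream is 30000·δ + 24000·δ². Indifference gives 30000δ + 24000δ² = 36000.
So 24000δ² + 30000δ − 36000 = 0.
The positive root is δ = [−30000 + √(30000² + 4·24000·36000)] / (2·24000) = (−30000 + 66000.000)/48000 ≈ 0.750.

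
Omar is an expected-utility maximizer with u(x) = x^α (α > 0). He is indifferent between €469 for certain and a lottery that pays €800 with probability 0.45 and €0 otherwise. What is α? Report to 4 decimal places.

α ≈ 1.4953

Since u(0) = 0, the lottery's EU is 0.45·800^α.
Setting u(469) equal to that: 469^α = 0.45·800^α ⇒ (469/800)^α = 0.45.
Taking logs: α·ln(469/800) = ln(0.45), so α = -0.7985077 / -0.5340090 ≈ 1.4953.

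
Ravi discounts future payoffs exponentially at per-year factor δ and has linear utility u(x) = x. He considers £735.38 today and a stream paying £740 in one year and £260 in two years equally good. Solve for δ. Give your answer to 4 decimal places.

The stream is worth 740δ + 260δ² today, so 740δ + 260δ² = 735.38.
That is, 260δ² + 740δ − 735.38 = 0, a quadratic in δ.
δ = (−740 + √(740² + 4·260·735.38)) / (2·260) = (−740 + √1312395.20) / 520 ≈ 0.7800.

δ ≈ 0.7800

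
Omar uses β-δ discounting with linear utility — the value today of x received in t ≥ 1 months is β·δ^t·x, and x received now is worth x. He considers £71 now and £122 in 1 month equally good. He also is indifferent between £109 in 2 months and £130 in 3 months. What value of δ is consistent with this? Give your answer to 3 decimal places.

From the later pair, β·δ^2·109 = β·δ^3·130; dividing through, δ = 109/130 = 0.83846.

δ ≈ 0.838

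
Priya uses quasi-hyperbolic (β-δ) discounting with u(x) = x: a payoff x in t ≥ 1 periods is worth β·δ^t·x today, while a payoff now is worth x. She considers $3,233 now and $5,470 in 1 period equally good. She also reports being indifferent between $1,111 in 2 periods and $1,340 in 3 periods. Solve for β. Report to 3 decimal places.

β ≈ 0.713

Both payoffs in the second observation are in the future, so β drops out: δ^2·1111 = δ^3·1340 ⇒ δ = 1111/1340 = 0.82910.
Substituting δ into 3233 = β·δ·5470: β = 3233/(4535.201) ≈ 0.713.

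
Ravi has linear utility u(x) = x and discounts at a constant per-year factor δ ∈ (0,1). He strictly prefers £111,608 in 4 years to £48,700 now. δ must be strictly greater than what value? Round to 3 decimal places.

Under u(x) = x this choice says 48700 < δ^4·111608.
Dividing by 111608: δ^4 > 0.43635. Both sides are positive, so the 4th root keeps the direction.
δ > (48700/111608)^(1/4) ≈ 0.813.

δ > 0.813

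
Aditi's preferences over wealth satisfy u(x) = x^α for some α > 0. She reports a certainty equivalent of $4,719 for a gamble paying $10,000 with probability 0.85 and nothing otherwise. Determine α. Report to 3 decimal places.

Since u(0) = 0, the lottery's EU is 0.85·10000^α.
Equating: 4719^α = 0.85·10000^α, i.e. 0.4719^α = 0.85.
Take logs: α = ln 0.85 / ln(4719/10000) ≈ 0.21641.

α ≈ 0.216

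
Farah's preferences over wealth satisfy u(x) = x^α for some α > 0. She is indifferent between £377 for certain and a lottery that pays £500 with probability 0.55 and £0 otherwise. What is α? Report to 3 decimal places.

α ≈ 2.117

The lottery's expected utility is 0.55·u(500) + 0.45·u(0) = 0.55·500^α (since u(0) = 0 for α > 0).
Equating: 377^α = 0.55·500^α, i.e. 0.7540^α = 0.55.
Taking logs: α·ln(377/500) = ln(0.55), so α = -0.597837 / -0.282363 ≈ 2.117.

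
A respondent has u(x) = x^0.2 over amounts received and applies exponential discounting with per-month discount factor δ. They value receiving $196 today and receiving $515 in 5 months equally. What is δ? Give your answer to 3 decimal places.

δ ≈ 0.962

Indifference means u(196) = δ^5 · u(515), so δ^5 = u(196)/u(515).
Since u(x) = x^0.2, δ^5 = (196/515)^0.2 = 0.38058^0.2 = 0.82431.
Hence δ = (0.82431)^(1/5) = 0.96209.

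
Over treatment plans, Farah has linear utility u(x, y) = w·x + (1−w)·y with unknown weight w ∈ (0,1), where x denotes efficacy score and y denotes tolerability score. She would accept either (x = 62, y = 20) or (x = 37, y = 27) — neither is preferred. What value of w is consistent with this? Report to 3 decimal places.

w = 0.219

Indifference: w·62 + (1−w)·20 = w·37 + (1−w)·27.
Collecting terms: w·25 = (1−w)·7.
So w/(1−w) = 7/25 = 0.2800, giving w = 7/(25+7) = 0.219.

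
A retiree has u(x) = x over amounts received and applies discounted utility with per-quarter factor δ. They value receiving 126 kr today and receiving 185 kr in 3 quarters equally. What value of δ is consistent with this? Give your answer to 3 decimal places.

δ ≈ 0.880

Indifference means u(126) = δ^3 · u(185), so δ^3 = u(126)/u(185).
With u(x) = x: δ^3 = 126/185 = 0.68108.
Hence δ = (0.68108)^(1/3) = 0.87983.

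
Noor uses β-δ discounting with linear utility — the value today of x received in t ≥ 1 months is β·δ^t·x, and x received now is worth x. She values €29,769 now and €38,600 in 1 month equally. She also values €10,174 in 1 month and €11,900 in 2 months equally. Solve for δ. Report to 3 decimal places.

δ ≈ 0.855

The second indifference involves only future payoffs, so β cancels: β·δ^1·10174 = β·δ^2·11900, giving δ = 10174/11900 = 0.85496.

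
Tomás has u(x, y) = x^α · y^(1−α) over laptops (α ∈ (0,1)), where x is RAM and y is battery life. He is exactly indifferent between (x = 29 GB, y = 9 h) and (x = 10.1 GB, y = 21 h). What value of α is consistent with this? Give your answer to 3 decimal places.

Indifference: 29^α · 9^(1−α) = 10.1^α · 21^(1−α).
Taking logs: α·ln 29 + (1−α)·ln 9 = α·ln 10.1 + (1−α)·ln 21, i.e. α·1.054760 = (1−α)·0.847298.
So α/(1−α) = (0.847298)/(1.054760) = 0.803309, and α = 0.803309/1.803309 ≈ 0.445.

α ≈ 0.445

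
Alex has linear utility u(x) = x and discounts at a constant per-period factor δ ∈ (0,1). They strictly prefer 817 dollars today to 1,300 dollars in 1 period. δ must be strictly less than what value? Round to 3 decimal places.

δ < 0.628

The preference means 817 > δ·1300.
So δ < 817/1300 = 0.62846.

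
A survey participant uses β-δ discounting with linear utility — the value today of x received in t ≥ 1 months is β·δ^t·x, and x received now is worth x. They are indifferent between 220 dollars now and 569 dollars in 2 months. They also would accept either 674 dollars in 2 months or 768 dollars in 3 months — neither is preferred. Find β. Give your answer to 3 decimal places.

Both payoffs in the second observation are in the future, so β drops out: δ^2·674 = δ^3·768 ⇒ δ = 674/768 = 0.87760.
The first indifference: 220 = β·δ^2·569, so β = 220/(δ^2·569) = 220/(0.77019·569) ≈ 0.502.

β ≈ 0.502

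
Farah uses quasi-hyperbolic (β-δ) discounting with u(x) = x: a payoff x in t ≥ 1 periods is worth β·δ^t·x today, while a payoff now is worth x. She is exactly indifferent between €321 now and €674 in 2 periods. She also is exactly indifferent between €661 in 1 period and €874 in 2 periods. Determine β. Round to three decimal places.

β ≈ 0.833

Both payoffs in the second observation are in the future, so β drops out: δ^1·661 = δ^2·874 ⇒ δ = 661/874 = 0.75629.
Now use the now-vs-future pair: 321 = β·δ^2·674 gives β = 321/(0.57198·674) ≈ 0.833.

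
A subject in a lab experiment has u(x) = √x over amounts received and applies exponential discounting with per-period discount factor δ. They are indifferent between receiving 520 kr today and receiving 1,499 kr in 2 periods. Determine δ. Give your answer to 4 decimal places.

δ ≈ 0.7675

The payoff in 2 periods is discounted by δ^2, so u(520) = δ^2·u(1499) and δ^2 = u(520)/u(1499).
Since u(x) = √x, δ^2 = √(520/1499) = 0.58898.
Taking the square root: δ = 0.58898^(1/2) ≈ 0.7675.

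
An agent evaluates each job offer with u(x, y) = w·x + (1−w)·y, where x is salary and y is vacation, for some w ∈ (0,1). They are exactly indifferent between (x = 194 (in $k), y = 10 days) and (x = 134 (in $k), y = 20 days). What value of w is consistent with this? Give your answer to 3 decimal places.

u(194,10) = u(134,20) means w·194 + (1−w)·10 = w·134 + (1−w)·20.
w·(194−134) = (1−w)·(20−10), i.e. w·60 = (1−w)·10.
So w/(1−w) = 10/60 = 0.1667, giving w = 10/(60+10) = 0.143.

w = 0.143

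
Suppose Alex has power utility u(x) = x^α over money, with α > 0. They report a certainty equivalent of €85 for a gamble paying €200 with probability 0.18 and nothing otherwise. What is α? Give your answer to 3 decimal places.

α ≈ 2.004

EU(lottery) = 0.18·200^α + 0.82·0 = 0.18·200^α.
Indifference: 85^α = 0.18·200^α, so (85/200)^α = 0.18.
Take logs: α = ln 0.18 / ln(85/200) ≈ 2.00405.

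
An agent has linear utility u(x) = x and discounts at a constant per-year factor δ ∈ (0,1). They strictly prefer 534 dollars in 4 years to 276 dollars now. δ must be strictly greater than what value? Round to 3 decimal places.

Under u(x) = x this choice says 276 < δ^4·534.
So δ^4 > 276/534 = 0.51685; taking the 4th root of both positive sides preserves the inequality.
δ > 0.51685^(1/4) = 0.848.

δ > 0.848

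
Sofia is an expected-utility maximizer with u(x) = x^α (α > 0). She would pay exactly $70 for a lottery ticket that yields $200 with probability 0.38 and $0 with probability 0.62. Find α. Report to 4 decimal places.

Since u(0) = 0, the lottery's EU is 0.38·200^α.
Equating: 70^α = 0.38·200^α, i.e. 0.3500^α = 0.38.
Taking logs: α·ln(70/200) = ln(0.38), so α = -0.9675840 / -1.0498221 ≈ 0.9217.

α ≈ 0.9217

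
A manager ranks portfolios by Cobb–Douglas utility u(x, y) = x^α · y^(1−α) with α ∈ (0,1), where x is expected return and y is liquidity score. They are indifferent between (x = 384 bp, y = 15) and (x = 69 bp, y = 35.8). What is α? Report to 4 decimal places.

The Cobb–Douglas utilities coincide, so 384^α·15^(1−α) = 69^α·35.8^(1−α).
Taking logs: α·ln 384 + (1−α)·ln 15 = α·ln 69 + (1−α)·ln 35.8, i.e. α·1.7165360 = (1−α)·0.8698977.
Thus α·(2.5864337) = 0.8698977, so α = 0.8698977/2.5864337 ≈ 0.3363.

α ≈ 0.3363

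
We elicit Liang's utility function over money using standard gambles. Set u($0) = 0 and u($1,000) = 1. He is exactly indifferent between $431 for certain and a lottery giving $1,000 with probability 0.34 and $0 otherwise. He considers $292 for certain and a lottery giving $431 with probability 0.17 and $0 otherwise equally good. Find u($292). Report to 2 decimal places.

0.06

First, u($431) = 0.34·u($1,000) + 0.66·u($0) = 0.34.
Chaining: u($292) = 0.17·0.34 + 0.83·0.00 = 0.0578.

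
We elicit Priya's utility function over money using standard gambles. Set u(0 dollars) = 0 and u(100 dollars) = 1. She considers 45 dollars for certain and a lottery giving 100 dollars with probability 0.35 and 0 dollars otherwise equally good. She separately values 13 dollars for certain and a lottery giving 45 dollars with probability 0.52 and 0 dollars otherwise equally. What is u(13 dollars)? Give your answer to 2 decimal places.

0.18

From the first indifference, u(45 dollars) = 0.35·u(100 dollars) + 0.65·u(0 dollars) = 0.35·1 + 0.65·0 = 0.35.
Then u(13 dollars) = 0.52·u(45 dollars) + 0.48·u(0 dollars) = 0.52·0.35 + 0.48·0.00 = 0.1820.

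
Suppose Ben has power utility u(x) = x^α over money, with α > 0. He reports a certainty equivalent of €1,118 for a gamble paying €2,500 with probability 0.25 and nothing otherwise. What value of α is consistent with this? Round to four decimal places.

α ≈ 1.7226

The lottery's expected utility is 0.25·u(2500) + 0.75·u(0) = 0.25·2500^α (since u(0) = 0 for α > 0).
Setting u(1118) equal to that: 1118^α = 0.25·2500^α ⇒ (1118/2500)^α = 0.25.
α = ln(0.25) / ln(1118/2500) = -1.3862944/-0.8047494 ≈ 1.7226.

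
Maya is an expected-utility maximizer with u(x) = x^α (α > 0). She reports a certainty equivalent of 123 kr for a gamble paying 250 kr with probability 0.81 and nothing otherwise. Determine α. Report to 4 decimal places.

EU(lottery) = 0.81·250^α + 0.19·0 = 0.81·250^α.
Equating: 123^α = 0.81·250^α, i.e. 0.4920^α = 0.81.
Take logs: α = ln 0.81 / ln(123/250) ≈ 0.297093.

α ≈ 0.2971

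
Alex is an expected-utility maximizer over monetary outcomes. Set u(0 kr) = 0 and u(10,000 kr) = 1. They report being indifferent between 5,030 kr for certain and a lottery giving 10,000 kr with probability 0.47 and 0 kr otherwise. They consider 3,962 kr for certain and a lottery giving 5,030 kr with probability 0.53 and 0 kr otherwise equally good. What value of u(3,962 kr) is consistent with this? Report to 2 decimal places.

0.25

From the first indifference, u(5,030 kr) = 0.47·u(10,000 kr) + 0.53·u(0 kr) = 0.47·1 + 0.53·0 = 0.47.
The second indifference gives u(3,962 kr) = 0.53·u(5,030 kr) + 0.47·u(0 kr) = 0.53·0.47 + 0.47·0.00 = 0.2491.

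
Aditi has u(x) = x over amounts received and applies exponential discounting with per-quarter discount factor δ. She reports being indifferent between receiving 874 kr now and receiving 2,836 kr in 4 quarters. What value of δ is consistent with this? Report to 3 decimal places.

δ ≈ 0.745

Equating discounted utilities: u(874) = δ^4·u(2836) ⇒ δ^4 = u(874)/u(2836).
With u(x) = x: δ^4 = 874/2836 = 0.30818.
Hence δ = (0.30818)^(1/4) = 0.74508.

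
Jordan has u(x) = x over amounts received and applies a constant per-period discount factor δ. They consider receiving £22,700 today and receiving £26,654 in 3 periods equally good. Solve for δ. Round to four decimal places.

The payoff in 3 periods is discounted by δ^3, so u(22700) = δ^3·u(26654) and δ^3 = u(22700)/u(26654).
With u(x) = x: δ^3 = 22700/26654 = 0.85165.
Taking the cube root: δ = 0.85165^(1/3) ≈ 0.9479.

δ ≈ 0.9479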